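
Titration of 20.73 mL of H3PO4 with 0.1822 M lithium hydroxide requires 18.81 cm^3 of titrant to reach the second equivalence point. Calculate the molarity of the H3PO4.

0.0827 M

n(LiOH) = 0.1822 x 0.01881 = 0.003427 mol.
At the second equivalence point, 2 mol OH^- react per mol H3PO4, so n(H3PO4) = 0.003427 / 2 = 0.001714 mol.
[H3PO4] = 0.001714 / 0.02073 L = 0.0827 M.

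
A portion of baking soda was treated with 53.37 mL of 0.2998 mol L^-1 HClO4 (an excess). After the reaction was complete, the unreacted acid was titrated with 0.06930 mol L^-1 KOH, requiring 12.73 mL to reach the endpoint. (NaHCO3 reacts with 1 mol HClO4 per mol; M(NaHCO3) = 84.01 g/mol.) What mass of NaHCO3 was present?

1.27 g

Total n(HClO4) added = 0.2998 x 0.05337 = 0.01600 mol.
n(KOH) used = 0.06930 x 0.01273 = 0.0008822 mol, which equals the excess n(HClO4).
So n(HClO4) consumed by the sample = 0.01600 - 0.0008822 = 0.01512 mol.
n(NaHCO3) = 0.01512 / 1 = 0.01512 mol.
mass = 0.01512 mol x 84.01 g/mol = 1.27 g.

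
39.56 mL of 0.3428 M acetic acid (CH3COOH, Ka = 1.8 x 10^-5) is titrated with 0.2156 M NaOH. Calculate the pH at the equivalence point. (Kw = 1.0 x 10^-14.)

n(CH3COOH) = 0.3428 x 0.03956 = 0.01356 mol; V(NaOH) at equivalence = 0.01356/0.2156 = 0.06290 L.
At equivalence all the acid is converted to CH3COO-; total volume = 0.03956 + 0.06290 = 0.1025 L, so [CH3COO-] = 0.01356/0.1025 = 0.1324 M.
Kb = Kw/Ka = 1.0e-14 / 1.8 x 10^-5 = 5.56e-10.
[OH^-] = sqrt(Kb x [CH3COO-]) = sqrt(5.56e-10 x 0.1324) = 8.58e-6 M.
pOH = 5.07, so pH = 14.00 - 5.07 = 8.93.

8.93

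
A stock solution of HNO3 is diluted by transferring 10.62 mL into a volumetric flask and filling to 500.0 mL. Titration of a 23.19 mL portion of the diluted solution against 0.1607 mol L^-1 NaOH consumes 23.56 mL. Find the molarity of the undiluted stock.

7.69 M

n(NaOH) = 0.1607 x 0.02356 = 0.003786 mol.
n(HNO3) in the aliquot = 0.003786 mol.
[diluted HNO3] = 0.003786 / 0.02319 = 0.1633 M.
Dilution factor = 500.0/10.62 = 47.08, so [stock] = 0.1633 x 47.08 = 7.69 M.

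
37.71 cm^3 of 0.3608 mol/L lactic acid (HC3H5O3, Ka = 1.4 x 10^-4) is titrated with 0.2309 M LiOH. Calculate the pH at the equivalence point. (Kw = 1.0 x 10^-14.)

8.50

n(HC3H5O3) = 0.3608 x 0.03771 = 0.01361 mol; V(LiOH) at equivalence = 0.01361/0.2309 = 0.05892 L.
At equivalence all the acid is converted to C3H5O3-; total volume = 0.03771 + 0.05892 = 0.09663 L, so [C3H5O3-] = 0.01361/0.09663 = 0.1408 M.
Kb = Kw/Ka = 1.0e-14 / 1.4 x 10^-4 = 7.14e-11.
[OH^-] = sqrt(Kb x [C3H5O3-]) = sqrt(7.14e-11 x 0.1408) = 3.17e-6 M.
pOH = 5.50, so pH = 14.00 - 5.50 = 8.50.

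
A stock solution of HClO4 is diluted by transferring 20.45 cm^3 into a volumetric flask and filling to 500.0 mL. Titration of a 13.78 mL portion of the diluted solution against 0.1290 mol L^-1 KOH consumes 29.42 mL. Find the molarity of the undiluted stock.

6.73 M

n(KOH) = 0.1290 x 0.02942 = 0.003795 mol.
n(HClO4) in the aliquot = 0.003795 mol.
[diluted HClO4] = 0.003795 / 0.01378 = 0.2754 M.
Dilution factor = 500.0/20.45 = 24.45, so [stock] = 0.2754 x 24.45 = 6.73 M.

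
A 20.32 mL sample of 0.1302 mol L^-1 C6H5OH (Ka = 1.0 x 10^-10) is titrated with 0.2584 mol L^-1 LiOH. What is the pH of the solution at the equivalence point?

n(C6H5OH) = 0.1302 x 0.02032 = 0.002646 mol; V(LiOH) at equivalence = 0.002646/0.2584 = 0.01024 L.
At equivalence all the acid is converted to C6H5O-; total volume = 0.02032 + 0.01024 = 0.03056 L, so [C6H5O-] = 0.002646/0.03056 = 0.08658 M.
Kb = Kw/Ka = 1.0e-14 / 1.0 x 10^-10 = 0.000100.
[OH^-] = sqrt(Kb x [C6H5O-]) = sqrt(0.000100 x 0.08658) = 0.00294 M.
pOH = 2.53, so pH = 14.00 - 2.53 = 11.47.

11.47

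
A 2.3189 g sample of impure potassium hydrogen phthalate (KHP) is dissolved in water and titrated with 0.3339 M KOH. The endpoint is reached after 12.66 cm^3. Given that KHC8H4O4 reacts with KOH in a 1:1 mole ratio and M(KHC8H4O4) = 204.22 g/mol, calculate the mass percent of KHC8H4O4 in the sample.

n(KOH) = 0.3339 x 0.01266 = 0.004227 mol.
n(KHC8H4O4) = 0.004227 / 1 = 0.004227 mol.
mass of KHC8H4O4 = 0.004227 x 204.22 = 0.8633 g.
% purity = 0.8633 / 2.3189 x 100 = 37.2%.

37.2%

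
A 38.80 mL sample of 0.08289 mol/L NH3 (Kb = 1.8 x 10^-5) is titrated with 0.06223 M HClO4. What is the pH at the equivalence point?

n(NH3) = 0.08289 x 0.03880 = 0.003216 mol; V(HClO4) at equivalence = 0.003216/0.06223 = 0.05168 L.
At equivalence the base is fully converted to NH4+; total volume = 0.09048 L, so [NH4+] = 0.003216/0.09048 = 0.03554 M.
Ka(NH4+) = Kw/Kb = 1.0e-14 / 1.8 x 10^-5 = 5.56e-10.
[H^+] = sqrt(Ka x [NH4+]) = sqrt(5.56e-10 x 0.03554) = 4.44e-6 M.
pH = -log(4.44e-6) = 5.35.

5.35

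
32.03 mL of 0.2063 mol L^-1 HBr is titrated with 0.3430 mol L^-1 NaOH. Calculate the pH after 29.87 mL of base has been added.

12.77

n(acid) = 0.2063 x 0.03203 = 0.006608 mol; n(NaOH) added = 0.3430 x 0.02987 = 0.01025 mol.
Base is in excess by 0.01025 - 0.006608 = 0.003638 mol in a total volume of 0.06190 L.
[OH^-] = 0.003638/0.06190 = 0.05877 M, so pOH = 1.23 and pH = 14.00 - 1.23 = 12.77.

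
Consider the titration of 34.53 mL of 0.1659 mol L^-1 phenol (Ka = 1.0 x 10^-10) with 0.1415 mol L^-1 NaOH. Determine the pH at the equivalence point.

11.44

n(C6H5OH) = 0.1659 x 0.03453 = 0.005729 mol; V(NaOH) at equivalence = 0.005729/0.1415 = 0.04048 L.
At equivalence all the acid is converted to C6H5O-; total volume = 0.03453 + 0.04048 = 0.07501 L, so [C6H5O-] = 0.005729/0.07501 = 0.07637 M.
Kb = Kw/Ka = 1.0e-14 / 1.0 x 10^-10 = 0.000100.
[OH^-] = sqrt(Kb x [C6H5O-]) = sqrt(0.000100 x 0.07637) = 0.00276 M.
pOH = 2.56, so pH = 14.00 - 2.56 = 11.44.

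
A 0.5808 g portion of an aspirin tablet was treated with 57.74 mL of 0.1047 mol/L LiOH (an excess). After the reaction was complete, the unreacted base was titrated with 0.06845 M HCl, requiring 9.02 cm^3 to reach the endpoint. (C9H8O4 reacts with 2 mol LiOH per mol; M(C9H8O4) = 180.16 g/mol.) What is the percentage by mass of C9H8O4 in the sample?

Total n(LiOH) added = 0.1047 x 0.05774 = 0.006045 mol.
n(HCl) used = 0.06845 x 0.009020 = 0.0006174 mol, which equals the excess n(LiOH).
So n(LiOH) consumed by the sample = 0.006045 - 0.0006174 = 0.005428 mol.
n(C9H8O4) = 0.005428 / 2 = 0.002714 mol.
mass C9H8O4 = 0.002714 x 180.16 = 0.4890 g, so %C9H8O4 = 0.4890/0.5808 x 100 = 84.2%.

84.2%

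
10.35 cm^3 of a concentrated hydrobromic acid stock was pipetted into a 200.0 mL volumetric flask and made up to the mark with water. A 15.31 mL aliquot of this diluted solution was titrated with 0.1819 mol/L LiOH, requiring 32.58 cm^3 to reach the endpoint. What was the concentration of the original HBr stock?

7.48 M

n(LiOH) = 0.1819 x 0.03258 = 0.005926 mol.
n(HBr) in the aliquot = 0.005926 mol.
[diluted HBr] = 0.005926 / 0.01531 = 0.3871 M.
Dilution factor = 200.0/10.35 = 19.32, so [stock] = 0.3871 x 19.32 = 7.48 M.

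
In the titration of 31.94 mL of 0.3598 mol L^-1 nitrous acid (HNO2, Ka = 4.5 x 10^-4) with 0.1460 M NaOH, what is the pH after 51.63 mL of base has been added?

3.63

Initial n(HNO2) = 0.3598 x 0.03194 = 0.01149 mol.
n(NaOH) added = 0.1460 x 0.05163 = 0.007538 mol, converting that many moles of HNO2 to NO2-.
Remaining n(HNO2) = 0.003954 mol; n(NO2-) = 0.007538 mol.
By Henderson-Hasselbalch, pH = pKa + log([A^-]/[HA]) = 3.35 + log(0.007538/0.003954) = 3.35 + (+0.28) = 3.63.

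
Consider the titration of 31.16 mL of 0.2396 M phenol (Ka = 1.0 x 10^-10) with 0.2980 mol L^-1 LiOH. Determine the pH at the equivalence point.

n(C6H5OH) = 0.2396 x 0.03116 = 0.007466 mol; V(LiOH) at equivalence = 0.007466/0.2980 = 0.02505 L.
At equivalence all the acid is converted to C6H5O-; total volume = 0.03116 + 0.02505 = 0.05621 L, so [C6H5O-] = 0.007466/0.05621 = 0.1328 M.
Kb = Kw/Ka = 1.0e-14 / 1.0 x 10^-10 = 0.000100.
[OH^-] = sqrt(Kb x [C6H5O-]) = sqrt(0.000100 x 0.1328) = 0.00364 M.
pOH = 2.44, so pH = 14.00 - 2.44 = 11.56.

11.56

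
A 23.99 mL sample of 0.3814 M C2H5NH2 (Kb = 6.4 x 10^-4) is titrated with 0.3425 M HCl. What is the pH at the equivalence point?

5.77

n(C2H5NH2) = 0.3814 x 0.02399 = 0.009150 mol; V(HCl) at equivalence = 0.009150/0.3425 = 0.02671 L.
At equivalence the base is fully converted to C2H5NH3+; total volume = 0.05070 L, so [C2H5NH3+] = 0.009150/0.05070 = 0.1805 M.
Ka(C2H5NH3+) = Kw/Kb = 1.0e-14 / 6.4 x 10^-4 = 1.56e-11.
[H^+] = sqrt(Ka x [C2H5NH3+]) = sqrt(1.56e-11 x 0.1805) = 1.68e-6 M.
pH = -log(1.68e-6) = 5.77.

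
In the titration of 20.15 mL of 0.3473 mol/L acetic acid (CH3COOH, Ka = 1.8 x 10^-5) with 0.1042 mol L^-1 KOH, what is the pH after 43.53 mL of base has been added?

5.01

Initial n(CH3COOH) = 0.3473 x 0.02015 = 0.006998 mol.
n(KOH) added = 0.1042 x 0.04353 = 0.004536 mol, converting that many moles of CH3COOH to CH3COO-.
Remaining n(CH3COOH) = 0.002462 mol; n(CH3COO-) = 0.004536 mol.
By Henderson-Hasselbalch, pH = pKa + log([A^-]/[HA]) = 4.74 + log(0.004536/0.002462) = 4.74 + (+0.27) = 5.01.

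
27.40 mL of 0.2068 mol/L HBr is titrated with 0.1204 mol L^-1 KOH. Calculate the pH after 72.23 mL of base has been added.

n(acid) = 0.2068 x 0.02740 = 0.005666 mol; n(KOH) added = 0.1204 x 0.07223 = 0.008696 mol.
Base is in excess by 0.008696 - 0.005666 = 0.003030 mol in a total volume of 0.09963 L.
[OH^-] = 0.003030/0.09963 = 0.03041 M, so pOH = 1.52 and pH = 14.00 - 1.52 = 12.48.

12.48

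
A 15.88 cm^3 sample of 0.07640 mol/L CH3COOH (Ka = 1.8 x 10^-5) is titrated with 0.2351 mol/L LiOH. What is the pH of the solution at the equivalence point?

n(CH3COOH) = 0.07640 x 0.01588 = 0.001213 mol; V(LiOH) at equivalence = 0.001213/0.2351 = 0.005160 L.
At equivalence all the acid is converted to CH3COO-; total volume = 0.01588 + 0.005160 = 0.02104 L, so [CH3COO-] = 0.001213/0.02104 = 0.05766 M.
Kb = Kw/Ka = 1.0e-14 / 1.8 x 10^-5 = 5.56e-10.
[OH^-] = sqrt(Kb x [CH3COO-]) = sqrt(5.56e-10 x 0.05766) = 5.66e-6 M.
pOH = 5.25, so pH = 14.00 - 5.25 = 8.75.

8.75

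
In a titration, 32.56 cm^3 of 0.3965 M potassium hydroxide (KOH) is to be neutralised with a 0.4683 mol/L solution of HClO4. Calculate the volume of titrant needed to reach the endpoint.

27.6 mL

n(KOH) = 0.3965 mol/L x 0.03256 L = 0.01291 mol.
At equivalence n(HClO4) = n(KOH) = 0.01291 mol.
V(HClO4) = 0.01291 / 0.4683 = 0.02757 L = 27.6 mL.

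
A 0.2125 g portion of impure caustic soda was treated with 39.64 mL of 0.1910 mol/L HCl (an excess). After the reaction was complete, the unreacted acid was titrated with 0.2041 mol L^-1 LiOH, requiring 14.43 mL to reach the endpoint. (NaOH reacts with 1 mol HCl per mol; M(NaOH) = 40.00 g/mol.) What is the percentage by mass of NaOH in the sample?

87.1%

Total n(HCl) added = 0.1910 x 0.03964 = 0.007571 mol.
n(LiOH) used = 0.2041 x 0.01443 = 0.002945 mol, which equals the excess n(HCl).
So n(HCl) consumed by the sample = 0.007571 - 0.002945 = 0.004626 mol.
n(NaOH) = 0.004626 / 1 = 0.004626 mol.
mass NaOH = 0.004626 x 40.00 = 0.1850 g, so %NaOH = 0.1850/0.2125 x 100 = 87.1%.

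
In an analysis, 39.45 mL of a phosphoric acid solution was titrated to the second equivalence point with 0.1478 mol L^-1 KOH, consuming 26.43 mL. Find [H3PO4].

0.0495 M

n(KOH) = 0.1478 x 0.02643 = 0.003906 mol.
At the second equivalence point, 2 mol OH^- react per mol H3PO4, so n(H3PO4) = 0.003906 / 2 = 0.001953 mol.
[H3PO4] = 0.001953 / 0.03945 L = 0.0495 M.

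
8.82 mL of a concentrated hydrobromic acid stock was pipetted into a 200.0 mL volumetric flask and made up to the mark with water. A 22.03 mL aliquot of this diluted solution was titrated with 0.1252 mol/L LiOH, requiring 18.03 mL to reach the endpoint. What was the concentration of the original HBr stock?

n(LiOH) = 0.1252 x 0.01803 = 0.002257 mol.
n(HBr) in the aliquot = 0.002257 mol.
[diluted HBr] = 0.002257 / 0.02203 = 0.1025 M.
Dilution factor = 200.0/8.820 = 22.68, so [stock] = 0.1025 x 22.68 = 2.32 M.

2.32 M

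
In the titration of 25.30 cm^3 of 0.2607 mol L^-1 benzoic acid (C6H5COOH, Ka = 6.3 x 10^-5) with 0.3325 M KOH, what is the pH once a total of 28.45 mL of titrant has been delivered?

12.73

n(acid) = 0.2607 x 0.02530 = 0.006596 mol; n(KOH) added = 0.3325 x 0.02845 = 0.009460 mol.
Base is in excess by 0.009460 - 0.006596 = 0.002864 mol in a total volume of 0.05375 L.
[OH^-] = 0.002864/0.05375 = 0.05328 M, so pOH = 1.27 and pH = 14.00 - 1.27 = 12.73.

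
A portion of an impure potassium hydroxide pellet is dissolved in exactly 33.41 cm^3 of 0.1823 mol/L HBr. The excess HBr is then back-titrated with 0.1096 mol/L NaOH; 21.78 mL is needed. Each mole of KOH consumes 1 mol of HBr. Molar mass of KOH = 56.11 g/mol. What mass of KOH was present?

0.208 g

Total n(HBr) added = 0.1823 x 0.03341 = 0.006091 mol.
n(NaOH) used = 0.1096 x 0.02178 = 0.002387 mol, which equals the excess n(HBr).
So n(HBr) consumed by the sample = 0.006091 - 0.002387 = 0.003704 mol.
n(KOH) = 0.003704 / 1 = 0.003704 mol.
mass = 0.003704 mol x 56.11 g/mol = 0.208 g.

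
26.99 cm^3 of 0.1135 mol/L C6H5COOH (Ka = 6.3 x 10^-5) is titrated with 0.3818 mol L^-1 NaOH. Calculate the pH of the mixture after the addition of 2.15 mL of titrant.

3.76

Initial n(C6H5COOH) = 0.1135 x 0.02699 = 0.003063 mol.
n(NaOH) added = 0.3818 x 0.002150 = 0.0008209 mol, converting that many moles of C6H5COOH to C6H5COO-.
Remaining n(C6H5COOH) = 0.002242 mol; n(C6H5COO-) = 0.0008209 mol.
By Henderson-Hasselbalch, pH = pKa + log([A^-]/[HA]) = 4.20 + log(0.0008209/0.002242) = 4.20 + (-0.44) = 3.76.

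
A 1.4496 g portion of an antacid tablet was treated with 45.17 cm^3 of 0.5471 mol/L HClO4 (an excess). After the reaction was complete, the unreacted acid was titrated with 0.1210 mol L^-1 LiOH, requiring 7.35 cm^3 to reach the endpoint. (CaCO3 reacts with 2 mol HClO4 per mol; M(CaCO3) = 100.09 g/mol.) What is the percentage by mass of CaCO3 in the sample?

Total n(HClO4) added = 0.5471 x 0.04517 = 0.02471 mol.
n(LiOH) used = 0.1210 x 0.007350 = 0.0008894 mol, which equals the excess n(HClO4).
So n(HClO4) consumed by the sample = 0.02471 - 0.0008894 = 0.02382 mol.
n(CaCO3) = 0.02382 / 2 = 0.01191 mol.
mass CaCO3 = 0.01191 x 100.09 = 1.192 g, so %CaCO3 = 1.192/1.4496 x 100 = 82.2%.

82.2%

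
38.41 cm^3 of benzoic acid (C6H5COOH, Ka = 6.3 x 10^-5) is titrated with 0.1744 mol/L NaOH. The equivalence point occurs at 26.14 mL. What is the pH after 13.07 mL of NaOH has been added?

4.20

13.07 mL is exactly half the equivalence volume (26.14/2), i.e. the half-equivalence point.
There, n(HA) = n(A^-), so pH = pKa = -log(6.3 x 10^-5) = 4.20.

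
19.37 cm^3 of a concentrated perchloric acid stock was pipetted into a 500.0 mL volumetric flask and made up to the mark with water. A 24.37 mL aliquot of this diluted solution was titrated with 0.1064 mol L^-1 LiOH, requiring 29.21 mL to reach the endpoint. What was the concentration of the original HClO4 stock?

n(LiOH) = 0.1064 x 0.02921 = 0.003108 mol.
n(HClO4) in the aliquot = 0.003108 mol.
[diluted HClO4] = 0.003108 / 0.02437 = 0.1275 M.
Dilution factor = 500.0/19.37 = 25.81, so [stock] = 0.1275 x 25.81 = 3.29 M.

3.29 M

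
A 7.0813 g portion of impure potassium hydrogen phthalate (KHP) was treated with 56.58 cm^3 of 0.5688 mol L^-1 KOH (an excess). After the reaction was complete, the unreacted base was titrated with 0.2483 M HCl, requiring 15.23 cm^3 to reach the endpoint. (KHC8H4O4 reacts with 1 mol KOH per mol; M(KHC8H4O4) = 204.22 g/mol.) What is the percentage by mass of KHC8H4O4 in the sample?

81.9%

Total n(KOH) added = 0.5688 x 0.05658 = 0.03218 mol.
n(HCl) used = 0.2483 x 0.01523 = 0.003782 mol, which equals the excess n(KOH).
So n(KOH) consumed by the sample = 0.03218 - 0.003782 = 0.02840 mol.
n(KHC8H4O4) = 0.02840 / 1 = 0.02840 mol.
mass KHC8H4O4 = 0.02840 x 204.22 = 5.800 g, so %KHC8H4O4 = 5.800/7.0813 x 100 = 81.9%.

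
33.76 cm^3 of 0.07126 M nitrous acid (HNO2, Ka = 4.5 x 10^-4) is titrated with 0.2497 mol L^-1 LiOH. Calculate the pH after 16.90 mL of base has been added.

n(acid) = 0.07126 x 0.03376 = 0.002406 mol; n(LiOH) added = 0.2497 x 0.01690 = 0.004220 mol.
Base is in excess by 0.004220 - 0.002406 = 0.001814 mol in a total volume of 0.05066 L.
[OH^-] = 0.001814/0.05066 = 0.03581 M, so pOH = 1.45 and pH = 14.00 - 1.45 = 12.55.

12.55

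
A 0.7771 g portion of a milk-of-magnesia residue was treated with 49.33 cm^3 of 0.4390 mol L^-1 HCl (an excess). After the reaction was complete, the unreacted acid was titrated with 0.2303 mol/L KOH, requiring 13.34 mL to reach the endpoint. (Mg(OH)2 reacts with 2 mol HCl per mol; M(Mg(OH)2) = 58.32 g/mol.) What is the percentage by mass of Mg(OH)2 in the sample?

69.7%

Total n(HCl) added = 0.4390 x 0.04933 = 0.02166 mol.
n(KOH) used = 0.2303 x 0.01334 = 0.003072 mol, which equals the excess n(HCl).
So n(HCl) consumed by the sample = 0.02166 - 0.003072 = 0.01858 mol.
n(Mg(OH)2) = 0.01858 / 2 = 0.009292 mol.
mass Mg(OH)2 = 0.009292 x 58.32 = 0.5419 g, so %Mg(OH)2 = 0.5419/0.7771 x 100 = 69.7%.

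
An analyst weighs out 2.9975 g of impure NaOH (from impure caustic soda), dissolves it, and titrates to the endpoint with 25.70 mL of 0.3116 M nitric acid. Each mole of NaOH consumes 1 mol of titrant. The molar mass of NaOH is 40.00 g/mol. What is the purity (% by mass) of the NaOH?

10.7%

n(HNO3) = 0.3116 x 0.02570 = 0.008008 mol.
n(NaOH) = 0.008008 / 1 = 0.008008 mol.
mass of NaOH = 0.008008 x 40.00 = 0.3203 g.
% purity = 0.3203 / 2.9975 x 100 = 10.7%.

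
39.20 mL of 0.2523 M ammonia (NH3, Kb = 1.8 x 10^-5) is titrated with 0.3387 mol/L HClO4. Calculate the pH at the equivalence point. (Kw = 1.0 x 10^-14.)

n(NH3) = 0.2523 x 0.03920 = 0.009890 mol; V(HClO4) at equivalence = 0.009890/0.3387 = 0.02920 L.
At equivalence the base is fully converted to NH4+; total volume = 0.06840 L, so [NH4+] = 0.009890/0.06840 = 0.1446 M.
Ka(NH4+) = Kw/Kb = 1.0e-14 / 1.8 x 10^-5 = 5.56e-10.
[H^+] = sqrt(Ka x [NH4+]) = sqrt(5.56e-10 x 0.1446) = 8.96e-6 M.
pH = -log(8.96e-6) = 5.05.

5.05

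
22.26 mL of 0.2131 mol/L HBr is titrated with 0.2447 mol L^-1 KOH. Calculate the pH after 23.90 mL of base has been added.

12.38

n(acid) = 0.2131 x 0.02226 = 0.004744 mol; n(KOH) added = 0.2447 x 0.02390 = 0.005848 mol.
Base is in excess by 0.005848 - 0.004744 = 0.001105 mol in a total volume of 0.04616 L.
[OH^-] = 0.001105/0.04616 = 0.02393 M, so pOH = 1.62 and pH = 14.00 - 1.62 = 12.38.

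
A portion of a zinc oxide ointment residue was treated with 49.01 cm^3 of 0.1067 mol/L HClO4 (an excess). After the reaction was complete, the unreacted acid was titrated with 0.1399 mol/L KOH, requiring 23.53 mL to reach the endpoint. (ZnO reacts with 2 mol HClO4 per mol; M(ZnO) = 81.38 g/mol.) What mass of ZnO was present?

Total n(HClO4) added = 0.1067 x 0.04901 = 0.005229 mol.
n(KOH) used = 0.1399 x 0.02353 = 0.003292 mol, which equals the excess n(HClO4).
So n(HClO4) consumed by the sample = 0.005229 - 0.003292 = 0.001938 mol.
n(ZnO) = 0.001938 / 2 = 0.0009688 mol.
mass = 0.0009688 mol x 81.38 g/mol = 0.0788 g.

0.0788 g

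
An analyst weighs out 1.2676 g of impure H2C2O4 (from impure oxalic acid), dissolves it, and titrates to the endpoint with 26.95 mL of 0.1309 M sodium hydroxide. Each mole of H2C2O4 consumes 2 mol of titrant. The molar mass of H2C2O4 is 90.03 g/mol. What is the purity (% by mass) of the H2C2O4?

n(NaOH) = 0.1309 x 0.02695 = 0.003528 mol.
n(H2C2O4) = 0.003528 / 2 = 0.001764 mol.
mass of H2C2O4 = 0.001764 x 90.03 = 0.1588 g.
% purity = 0.1588 / 1.2676 x 100 = 12.5%.

12.5%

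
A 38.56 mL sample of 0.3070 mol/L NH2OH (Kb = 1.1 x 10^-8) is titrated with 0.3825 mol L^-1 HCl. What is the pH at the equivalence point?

n(NH2OH) = 0.3070 x 0.03856 = 0.01184 mol; V(HCl) at equivalence = 0.01184/0.3825 = 0.03095 L.
At equivalence the base is fully converted to NH3OH+; total volume = 0.06951 L, so [NH3OH+] = 0.01184/0.06951 = 0.1703 M.
Ka(NH3OH+) = Kw/Kb = 1.0e-14 / 1.1 x 10^-8 = 9.09e-7.
[H^+] = sqrt(Ka x [NH3OH+]) = sqrt(9.09e-7 x 0.1703) = 0.000393 M.
pH = -log(0.000393) = 3.41.

3.41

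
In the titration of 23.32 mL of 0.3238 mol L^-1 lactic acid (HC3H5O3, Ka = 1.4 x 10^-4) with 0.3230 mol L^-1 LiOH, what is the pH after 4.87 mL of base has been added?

Initial n(HC3H5O3) = 0.3238 x 0.02332 = 0.007551 mol.
n(LiOH) added = 0.3230 x 0.004870 = 0.001573 mol, converting that many moles of HC3H5O3 to C3H5O3-.
Remaining n(HC3H5O3) = 0.005978 mol; n(C3H5O3-) = 0.001573 mol.
By Henderson-Hasselbalch, pH = pKa + log([A^-]/[HA]) = 3.85 + log(0.001573/0.005978) = 3.85 + (-0.58) = 3.27.

3.27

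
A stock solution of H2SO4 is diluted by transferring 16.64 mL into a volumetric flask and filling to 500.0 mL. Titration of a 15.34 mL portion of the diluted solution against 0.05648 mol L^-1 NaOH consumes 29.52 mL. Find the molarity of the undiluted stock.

n(NaOH) = 0.05648 x 0.02952 = 0.001667 mol.
n(H2SO4) in the aliquot = 0.001667 x 1/2 = 0.0008336 mol.
[diluted H2SO4] = 0.0008336 / 0.01534 = 0.05434 M.
Dilution factor = 500.0/16.64 = 30.05, so [stock] = 0.05434 x 30.05 = 1.63 M.

1.63 M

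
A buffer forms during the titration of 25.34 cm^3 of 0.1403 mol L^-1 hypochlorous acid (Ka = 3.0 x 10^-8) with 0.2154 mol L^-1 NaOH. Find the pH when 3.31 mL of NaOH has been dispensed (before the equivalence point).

6.92

Initial n(HClO) = 0.1403 x 0.02534 = 0.003555 mol.
n(NaOH) added = 0.2154 x 0.003310 = 0.0007130 mol, converting that many moles of HClO to ClO-.
Remaining n(HClO) = 0.002842 mol; n(ClO-) = 0.0007130 mol.
By Henderson-Hasselbalch, pH = pKa + log([A^-]/[HA]) = 7.52 + log(0.0007130/0.002842) = 7.52 + (-0.60) = 6.92.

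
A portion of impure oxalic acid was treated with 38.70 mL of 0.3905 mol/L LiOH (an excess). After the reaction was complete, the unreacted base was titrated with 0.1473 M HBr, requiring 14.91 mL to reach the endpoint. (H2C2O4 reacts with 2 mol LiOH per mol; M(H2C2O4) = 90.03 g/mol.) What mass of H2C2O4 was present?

Total n(LiOH) added = 0.3905 x 0.03870 = 0.01511 mol.
n(HBr) used = 0.1473 x 0.01491 = 0.002196 mol, which equals the excess n(LiOH).
So n(LiOH) consumed by the sample = 0.01511 - 0.002196 = 0.01292 mol.
n(H2C2O4) = 0.01292 / 2 = 0.006458 mol.
mass = 0.006458 mol x 90.03 g/mol = 0.581 g.

0.581 g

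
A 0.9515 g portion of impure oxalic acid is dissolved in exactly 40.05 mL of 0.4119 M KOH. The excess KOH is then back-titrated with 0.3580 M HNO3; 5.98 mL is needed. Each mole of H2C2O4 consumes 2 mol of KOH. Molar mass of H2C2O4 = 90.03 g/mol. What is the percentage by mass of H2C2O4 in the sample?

Total n(KOH) added = 0.4119 x 0.04005 = 0.01650 mol.
n(HNO3) used = 0.3580 x 0.005980 = 0.002141 mol, which equals the excess n(KOH).
So n(KOH) consumed by the sample = 0.01650 - 0.002141 = 0.01436 mol.
n(H2C2O4) = 0.01436 / 2 = 0.007178 mol.
mass H2C2O4 = 0.007178 x 90.03 = 0.6462 g, so %H2C2O4 = 0.6462/0.9515 x 100 = 67.9%.

67.9%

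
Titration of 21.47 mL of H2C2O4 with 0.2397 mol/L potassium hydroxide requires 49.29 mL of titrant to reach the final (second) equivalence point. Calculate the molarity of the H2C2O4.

0.275 M

n(KOH) = 0.2397 x 0.04929 = 0.01181 mol.
At the final (second) equivalence point, 2 mol OH^- react per mol H2C2O4, so n(H2C2O4) = 0.01181 / 2 = 0.005907 mol.
[H2C2O4] = 0.005907 / 0.02147 L = 0.275 M.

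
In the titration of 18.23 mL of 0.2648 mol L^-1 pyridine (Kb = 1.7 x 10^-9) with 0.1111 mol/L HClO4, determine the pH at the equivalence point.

3.17

n(C5H5N) = 0.2648 x 0.01823 = 0.004827 mol; V(HClO4) at equivalence = 0.004827/0.1111 = 0.04345 L.
At equivalence the base is fully converted to C5H5NH+; total volume = 0.06168 L, so [C5H5NH+] = 0.004827/0.06168 = 0.07826 M.
Ka(C5H5NH+) = Kw/Kb = 1.0e-14 / 1.7 x 10^-9 = 5.88e-6.
[H^+] = sqrt(Ka x [C5H5NH+]) = sqrt(5.88e-6 x 0.07826) = 0.000679 M.
pH = -log(0.000679) = 3.17.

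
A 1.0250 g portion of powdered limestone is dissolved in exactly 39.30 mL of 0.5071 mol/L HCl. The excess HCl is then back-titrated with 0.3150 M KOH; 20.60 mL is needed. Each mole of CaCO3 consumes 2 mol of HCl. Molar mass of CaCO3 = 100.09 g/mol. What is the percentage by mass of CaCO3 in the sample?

Total n(HCl) added = 0.5071 x 0.03930 = 0.01993 mol.
n(KOH) used = 0.3150 x 0.02060 = 0.006489 mol, which equals the excess n(HCl).
So n(HCl) consumed by the sample = 0.01993 - 0.006489 = 0.01344 mol.
n(CaCO3) = 0.01344 / 2 = 0.006720 mol.
mass CaCO3 = 0.006720 x 100.09 = 0.6726 g, so %CaCO3 = 0.6726/1.0250 x 100 = 65.6%.

65.6%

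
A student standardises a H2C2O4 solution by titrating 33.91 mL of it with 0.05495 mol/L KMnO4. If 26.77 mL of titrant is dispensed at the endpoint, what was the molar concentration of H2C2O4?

n(KMnO4) = 0.05495 x 0.02677 = 0.001471 mol.
From the balanced equation, 2 mol KMnO4 reacts with 5 mol H2C2O4, so n(H2C2O4) = 0.001471 x 5/2 = 0.003678 mol.
[H2C2O4] = 0.003678 / 0.03391 L = 0.108 M.

0.108 M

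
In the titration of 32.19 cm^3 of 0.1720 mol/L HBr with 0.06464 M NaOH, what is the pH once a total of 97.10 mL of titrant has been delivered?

11.76

n(acid) = 0.1720 x 0.03219 = 0.005537 mol; n(NaOH) added = 0.06464 x 0.09710 = 0.006277 mol.
Base is in excess by 0.006277 - 0.005537 = 0.0007399 mol in a total volume of 0.1293 L.
[OH^-] = 0.0007399/0.1293 = 0.005723 M, so pOH = 2.24 and pH = 14.00 - 2.24 = 11.76.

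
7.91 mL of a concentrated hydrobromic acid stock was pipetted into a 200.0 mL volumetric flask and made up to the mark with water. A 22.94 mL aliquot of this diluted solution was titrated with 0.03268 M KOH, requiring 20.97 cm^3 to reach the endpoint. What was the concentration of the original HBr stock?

n(KOH) = 0.03268 x 0.02097 = 0.0006853 mol.
n(HBr) in the aliquot = 0.0006853 mol.
[diluted HBr] = 0.0006853 / 0.02294 = 0.02987 M.
Dilution factor = 200.0/7.910 = 25.28, so [stock] = 0.02987 x 25.28 = 0.755 M.

0.755 M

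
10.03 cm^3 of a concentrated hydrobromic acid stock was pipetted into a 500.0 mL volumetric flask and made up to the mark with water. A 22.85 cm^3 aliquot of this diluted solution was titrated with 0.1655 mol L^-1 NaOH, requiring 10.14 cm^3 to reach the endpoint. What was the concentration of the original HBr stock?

3.66 M

n(NaOH) = 0.1655 x 0.01014 = 0.001678 mol.
n(HBr) in the aliquot = 0.001678 mol.
[diluted HBr] = 0.001678 / 0.02285 = 0.07344 M.
Dilution factor = 500.0/10.03 = 49.85, so [stock] = 0.07344 x 49.85 = 3.66 M.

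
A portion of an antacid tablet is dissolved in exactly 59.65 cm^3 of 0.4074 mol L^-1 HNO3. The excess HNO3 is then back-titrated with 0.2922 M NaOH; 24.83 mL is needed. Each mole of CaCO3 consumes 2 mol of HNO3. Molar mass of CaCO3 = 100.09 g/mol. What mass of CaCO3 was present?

0.853 g

Total n(HNO3) added = 0.4074 x 0.05965 = 0.02430 mol.
n(NaOH) used = 0.2922 x 0.02483 = 0.007255 mol, which equals the excess n(HNO3).
So n(HNO3) consumed by the sample = 0.02430 - 0.007255 = 0.01705 mol.
n(CaCO3) = 0.01705 / 2 = 0.008523 mol.
mass = 0.008523 mol x 100.09 g/mol = 0.853 g.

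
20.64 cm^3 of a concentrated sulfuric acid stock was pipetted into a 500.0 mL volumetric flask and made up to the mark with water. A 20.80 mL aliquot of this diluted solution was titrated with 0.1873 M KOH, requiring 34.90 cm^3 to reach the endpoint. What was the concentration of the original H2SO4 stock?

3.81 M

n(KOH) = 0.1873 x 0.03490 = 0.006537 mol.
n(H2SO4) in the aliquot = 0.006537 x 1/2 = 0.003268 mol.
[diluted H2SO4] = 0.003268 / 0.02080 = 0.1571 M.
Dilution factor = 500.0/20.64 = 24.22, so [stock] = 0.1571 x 24.22 = 3.81 M.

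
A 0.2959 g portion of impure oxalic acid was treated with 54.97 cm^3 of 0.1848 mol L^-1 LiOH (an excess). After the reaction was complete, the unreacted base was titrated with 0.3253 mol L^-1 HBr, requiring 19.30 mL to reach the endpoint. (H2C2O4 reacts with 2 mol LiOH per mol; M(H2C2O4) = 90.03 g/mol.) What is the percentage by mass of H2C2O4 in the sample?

59.0%

Total n(LiOH) added = 0.1848 x 0.05497 = 0.01016 mol.
n(HBr) used = 0.3253 x 0.01930 = 0.006278 mol, which equals the excess n(LiOH).
So n(LiOH) consumed by the sample = 0.01016 - 0.006278 = 0.003880 mol.
n(H2C2O4) = 0.003880 / 2 = 0.001940 mol.
mass H2C2O4 = 0.001940 x 90.03 = 0.1747 g, so %H2C2O4 = 0.1747/0.2959 x 100 = 59.0%.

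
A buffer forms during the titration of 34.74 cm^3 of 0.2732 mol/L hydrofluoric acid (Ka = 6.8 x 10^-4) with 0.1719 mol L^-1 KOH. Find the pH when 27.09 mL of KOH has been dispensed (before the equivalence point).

3.15

Initial n(HF) = 0.2732 x 0.03474 = 0.009491 mol.
n(KOH) added = 0.1719 x 0.02709 = 0.004657 mol, converting that many moles of HF to F-.
Remaining n(HF) = 0.004834 mol; n(F-) = 0.004657 mol.
By Henderson-Hasselbalch, pH = pKa + log([A^-]/[HA]) = 3.17 + log(0.004657/0.004834) = 3.17 + (-0.02) = 3.15.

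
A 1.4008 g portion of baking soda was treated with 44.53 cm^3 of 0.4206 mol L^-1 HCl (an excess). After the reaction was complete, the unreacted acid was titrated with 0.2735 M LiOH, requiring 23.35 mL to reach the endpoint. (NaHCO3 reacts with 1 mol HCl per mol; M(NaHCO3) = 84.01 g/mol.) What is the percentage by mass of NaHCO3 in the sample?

Total n(HCl) added = 0.4206 x 0.04453 = 0.01873 mol.
n(LiOH) used = 0.2735 x 0.02335 = 0.006386 mol, which equals the excess n(HCl).
So n(HCl) consumed by the sample = 0.01873 - 0.006386 = 0.01234 mol.
n(NaHCO3) = 0.01234 / 1 = 0.01234 mol.
mass NaHCO3 = 0.01234 x 84.01 = 1.037 g, so %NaHCO3 = 1.037/1.4008 x 100 = 74.0%.

74.0%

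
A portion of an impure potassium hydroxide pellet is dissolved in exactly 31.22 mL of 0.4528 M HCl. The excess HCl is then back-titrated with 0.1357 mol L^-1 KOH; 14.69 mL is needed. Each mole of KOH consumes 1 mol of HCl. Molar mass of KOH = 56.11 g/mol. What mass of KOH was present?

0.681 g

Total n(HCl) added = 0.4528 x 0.03122 = 0.01414 mol.
n(KOH) used = 0.1357 x 0.01469 = 0.001993 mol, which equals the excess n(HCl).
So n(HCl) consumed by the sample = 0.01414 - 0.001993 = 0.01214 mol.
n(KOH) = 0.01214 / 1 = 0.01214 mol.
mass = 0.01214 mol x 56.11 g/mol = 0.681 g.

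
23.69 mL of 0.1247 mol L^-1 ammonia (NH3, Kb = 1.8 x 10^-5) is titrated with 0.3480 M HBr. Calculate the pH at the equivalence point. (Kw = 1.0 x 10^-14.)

5.15

n(NH3) = 0.1247 x 0.02369 = 0.002954 mol; V(HBr) at equivalence = 0.002954/0.3480 = 0.008489 L.
At equivalence the base is fully converted to NH4+; total volume = 0.03218 L, so [NH4+] = 0.002954/0.03218 = 0.09180 M.
Ka(NH4+) = Kw/Kb = 1.0e-14 / 1.8 x 10^-5 = 5.56e-10.
[H^+] = sqrt(Ka x [NH4+]) = sqrt(5.56e-10 x 0.09180) = 7.14e-6 M.
pH = -log(7.14e-6) = 5.15.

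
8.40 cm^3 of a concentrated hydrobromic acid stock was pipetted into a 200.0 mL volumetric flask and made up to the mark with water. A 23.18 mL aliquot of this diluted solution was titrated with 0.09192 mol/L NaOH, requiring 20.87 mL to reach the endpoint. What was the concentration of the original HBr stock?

1.97 M

n(NaOH) = 0.09192 x 0.02087 = 0.001918 mol.
n(HBr) in the aliquot = 0.001918 mol.
[diluted HBr] = 0.001918 / 0.02318 = 0.08276 M.
Dilution factor = 200.0/8.400 = 23.81, so [stock] = 0.08276 x 23.81 = 1.97 M.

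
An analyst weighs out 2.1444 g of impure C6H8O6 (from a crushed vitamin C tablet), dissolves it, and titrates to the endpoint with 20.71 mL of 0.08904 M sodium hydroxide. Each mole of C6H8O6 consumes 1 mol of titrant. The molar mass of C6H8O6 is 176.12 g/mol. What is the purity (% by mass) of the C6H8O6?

15.1%

n(NaOH) = 0.08904 x 0.02071 = 0.001844 mol.
n(C6H8O6) = 0.001844 / 1 = 0.001844 mol.
mass of C6H8O6 = 0.001844 x 176.12 = 0.3248 g.
% purity = 0.3248 / 2.1444 x 100 = 15.1%.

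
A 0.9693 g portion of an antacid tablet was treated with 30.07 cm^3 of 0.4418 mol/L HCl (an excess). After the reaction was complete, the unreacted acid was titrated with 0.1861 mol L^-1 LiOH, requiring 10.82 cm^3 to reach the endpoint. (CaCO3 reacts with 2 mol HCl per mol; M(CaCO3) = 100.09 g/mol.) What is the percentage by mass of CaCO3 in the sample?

58.2%

Total n(HCl) added = 0.4418 x 0.03007 = 0.01328 mol.
n(LiOH) used = 0.1861 x 0.01082 = 0.002014 mol, which equals the excess n(HCl).
So n(HCl) consumed by the sample = 0.01328 - 0.002014 = 0.01127 mol.
n(CaCO3) = 0.01127 / 2 = 0.005636 mol.
mass CaCO3 = 0.005636 x 100.09 = 0.5641 g, so %CaCO3 = 0.5641/0.9693 x 100 = 58.2%.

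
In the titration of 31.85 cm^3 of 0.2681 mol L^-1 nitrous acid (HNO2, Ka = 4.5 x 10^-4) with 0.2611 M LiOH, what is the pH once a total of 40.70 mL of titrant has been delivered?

n(acid) = 0.2681 x 0.03185 = 0.008539 mol; n(LiOH) added = 0.2611 x 0.04070 = 0.01063 mol.
Base is in excess by 0.01063 - 0.008539 = 0.002088 mol in a total volume of 0.07255 L.
[OH^-] = 0.002088/0.07255 = 0.02878 M, so pOH = 1.54 and pH = 14.00 - 1.54 = 12.46.

12.46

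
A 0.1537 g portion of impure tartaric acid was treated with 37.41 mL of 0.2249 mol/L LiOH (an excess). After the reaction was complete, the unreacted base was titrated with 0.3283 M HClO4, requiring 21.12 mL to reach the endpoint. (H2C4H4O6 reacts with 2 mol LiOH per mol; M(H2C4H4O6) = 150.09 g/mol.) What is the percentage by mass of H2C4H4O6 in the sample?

Total n(LiOH) added = 0.2249 x 0.03741 = 0.008414 mol.
n(HClO4) used = 0.3283 x 0.02112 = 0.006934 mol, which equals the excess n(LiOH).
So n(LiOH) consumed by the sample = 0.008414 - 0.006934 = 0.001480 mol.
n(H2C4H4O6) = 0.001480 / 2 = 0.0007399 mol.
mass H2C4H4O6 = 0.0007399 x 150.09 = 0.1111 g, so %H2C4H4O6 = 0.1111/0.1537 x 100 = 72.3%.

72.3%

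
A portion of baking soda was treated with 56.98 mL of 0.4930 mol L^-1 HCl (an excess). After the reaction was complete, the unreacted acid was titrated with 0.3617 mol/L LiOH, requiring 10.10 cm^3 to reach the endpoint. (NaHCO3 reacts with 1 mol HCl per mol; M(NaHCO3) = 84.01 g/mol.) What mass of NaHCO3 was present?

2.05 g

Total n(HCl) added = 0.4930 x 0.05698 = 0.02809 mol.
n(LiOH) used = 0.3617 x 0.01010 = 0.003653 mol, which equals the excess n(HCl).
So n(HCl) consumed by the sample = 0.02809 - 0.003653 = 0.02444 mol.
n(NaHCO3) = 0.02444 / 1 = 0.02444 mol.
mass = 0.02444 mol x 84.01 g/mol = 2.05 g.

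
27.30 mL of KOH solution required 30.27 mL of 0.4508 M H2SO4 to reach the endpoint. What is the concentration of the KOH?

n(H2SO4) delivered = 0.4508 x 0.03027 = 0.01365 mol.
The reaction is 2 KOH + 1 H2SO4, so n(KOH) = 0.01365 x 2/1 = 0.02729 mol.
[KOH] = 0.02729 mol / 0.02730 L = 1.00 M.

1.00 M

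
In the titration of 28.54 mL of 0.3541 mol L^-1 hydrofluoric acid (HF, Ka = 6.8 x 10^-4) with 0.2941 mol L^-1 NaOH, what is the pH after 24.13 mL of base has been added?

3.54

Initial n(HF) = 0.3541 x 0.02854 = 0.01011 mol.
n(NaOH) added = 0.2941 x 0.02413 = 0.007097 mol, converting that many moles of HF to F-.
Remaining n(HF) = 0.003009 mol; n(F-) = 0.007097 mol.
By Henderson-Hasselbalch, pH = pKa + log([A^-]/[HA]) = 3.17 + log(0.007097/0.003009) = 3.17 + (+0.37) = 3.54.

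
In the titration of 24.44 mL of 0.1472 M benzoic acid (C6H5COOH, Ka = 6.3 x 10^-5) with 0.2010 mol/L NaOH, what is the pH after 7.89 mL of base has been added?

Initial n(C6H5COOH) = 0.1472 x 0.02444 = 0.003598 mol.
n(NaOH) added = 0.2010 x 0.007890 = 0.001586 mol, converting that many moles of C6H5COOH to C6H5COO-.
Remaining n(C6H5COOH) = 0.002012 mol; n(C6H5COO-) = 0.001586 mol.
By Henderson-Hasselbalch, pH = pKa + log([A^-]/[HA]) = 4.20 + log(0.001586/0.002012) = 4.20 + (-0.10) = 4.10.

4.10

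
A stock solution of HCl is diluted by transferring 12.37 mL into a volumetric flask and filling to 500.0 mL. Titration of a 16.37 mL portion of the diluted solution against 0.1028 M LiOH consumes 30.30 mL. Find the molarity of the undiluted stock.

n(LiOH) = 0.1028 x 0.03030 = 0.003115 mol.
n(HCl) in the aliquot = 0.003115 mol.
[diluted HCl] = 0.003115 / 0.01637 = 0.1903 M.
Dilution factor = 500.0/12.37 = 40.42, so [stock] = 0.1903 x 40.42 = 7.69 M.

7.69 M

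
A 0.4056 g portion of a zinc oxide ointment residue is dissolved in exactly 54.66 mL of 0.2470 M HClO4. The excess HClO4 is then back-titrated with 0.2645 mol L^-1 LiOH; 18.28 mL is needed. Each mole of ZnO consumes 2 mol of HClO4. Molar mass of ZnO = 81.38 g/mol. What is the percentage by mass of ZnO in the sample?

Total n(HClO4) added = 0.2470 x 0.05466 = 0.01350 mol.
n(LiOH) used = 0.2645 x 0.01828 = 0.004835 mol, which equals the excess n(HClO4).
So n(HClO4) consumed by the sample = 0.01350 - 0.004835 = 0.008666 mol.
n(ZnO) = 0.008666 / 2 = 0.004333 mol.
mass ZnO = 0.004333 x 81.38 = 0.3526 g, so %ZnO = 0.3526/0.4056 x 100 = 86.9%.

86.9%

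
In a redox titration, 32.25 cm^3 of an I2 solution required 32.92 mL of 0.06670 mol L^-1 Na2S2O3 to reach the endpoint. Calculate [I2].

0.0340 M

n(Na2S2O3) = 0.06670 x 0.03292 = 0.002196 mol.
From the balanced equation, 2 mol Na2S2O3 reacts with 1 mol I2, so n(I2) = 0.002196 x 1/2 = 0.001098 mol.
[I2] = 0.001098 / 0.03225 L = 0.0340 M.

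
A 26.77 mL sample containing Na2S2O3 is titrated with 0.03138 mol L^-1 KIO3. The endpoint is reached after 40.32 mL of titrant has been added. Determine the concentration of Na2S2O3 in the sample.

n(KIO3) = 0.03138 x 0.04032 = 0.001265 mol.
From the balanced equation, 1 mol KIO3 reacts with 6 mol Na2S2O3, so n(Na2S2O3) = 0.001265 x 6/1 = 0.007591 mol.
[Na2S2O3] = 0.007591 / 0.02677 L = 0.284 M.

0.284 M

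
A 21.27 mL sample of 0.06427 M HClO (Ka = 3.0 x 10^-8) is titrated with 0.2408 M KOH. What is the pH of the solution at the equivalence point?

n(HClO) = 0.06427 x 0.02127 = 0.001367 mol; V(KOH) at equivalence = 0.001367/0.2408 = 0.005677 L.
At equivalence all the acid is converted to ClO-; total volume = 0.02127 + 0.005677 = 0.02695 L, so [ClO-] = 0.001367/0.02695 = 0.05073 M.
Kb = Kw/Ka = 1.0e-14 / 3.0 x 10^-8 = 3.33e-7.
[OH^-] = sqrt(Kb x [ClO-]) = sqrt(3.33e-7 x 0.05073) = 0.000130 M.
pOH = 3.89, so pH = 14.00 - 3.89 = 10.11.

10.11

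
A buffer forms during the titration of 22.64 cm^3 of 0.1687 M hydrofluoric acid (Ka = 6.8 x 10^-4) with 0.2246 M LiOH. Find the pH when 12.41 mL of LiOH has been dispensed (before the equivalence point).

3.60

Initial n(HF) = 0.1687 x 0.02264 = 0.003819 mol.
n(LiOH) added = 0.2246 x 0.01241 = 0.002787 mol, converting that many moles of HF to F-.
Remaining n(HF) = 0.001032 mol; n(F-) = 0.002787 mol.
By Henderson-Hasselbalch, pH = pKa + log([A^-]/[HA]) = 3.17 + log(0.002787/0.001032) = 3.17 + (+0.43) = 3.60.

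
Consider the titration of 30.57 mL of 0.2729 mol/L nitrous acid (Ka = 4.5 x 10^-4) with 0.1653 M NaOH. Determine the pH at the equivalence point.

8.18

n(HNO2) = 0.2729 x 0.03057 = 0.008343 mol; V(NaOH) at equivalence = 0.008343/0.1653 = 0.05047 L.
At equivalence all the acid is converted to NO2-; total volume = 0.03057 + 0.05047 = 0.08104 L, so [NO2-] = 0.008343/0.08104 = 0.1029 M.
Kb = Kw/Ka = 1.0e-14 / 4.5 x 10^-4 = 2.22e-11.
[OH^-] = sqrt(Kb x [NO2-]) = sqrt(2.22e-11 x 0.1029) = 1.51e-6 M.
pOH = 5.82, so pH = 14.00 - 5.82 = 8.18.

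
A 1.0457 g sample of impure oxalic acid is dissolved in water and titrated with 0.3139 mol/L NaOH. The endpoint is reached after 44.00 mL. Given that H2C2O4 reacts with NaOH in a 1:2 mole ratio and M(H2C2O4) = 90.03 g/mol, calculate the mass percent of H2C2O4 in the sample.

59.5%

n(NaOH) = 0.3139 x 0.04400 = 0.01381 mol.
n(H2C2O4) = 0.01381 / 2 = 0.006906 mol.
mass of H2C2O4 = 0.006906 x 90.03 = 0.6217 g.
% purity = 0.6217 / 1.0457 x 100 = 59.5%.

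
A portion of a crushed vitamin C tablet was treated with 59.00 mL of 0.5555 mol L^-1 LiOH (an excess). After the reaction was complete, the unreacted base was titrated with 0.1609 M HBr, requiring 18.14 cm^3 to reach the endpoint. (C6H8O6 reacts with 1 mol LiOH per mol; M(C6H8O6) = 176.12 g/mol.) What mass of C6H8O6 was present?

Total n(LiOH) added = 0.5555 x 0.05900 = 0.03277 mol.
n(HBr) used = 0.1609 x 0.01814 = 0.002919 mol, which equals the excess n(LiOH).
So n(LiOH) consumed by the sample = 0.03277 - 0.002919 = 0.02986 mol.
n(C6H8O6) = 0.02986 / 1 = 0.02986 mol.
mass = 0.02986 mol x 176.12 g/mol = 5.26 g.

5.26 g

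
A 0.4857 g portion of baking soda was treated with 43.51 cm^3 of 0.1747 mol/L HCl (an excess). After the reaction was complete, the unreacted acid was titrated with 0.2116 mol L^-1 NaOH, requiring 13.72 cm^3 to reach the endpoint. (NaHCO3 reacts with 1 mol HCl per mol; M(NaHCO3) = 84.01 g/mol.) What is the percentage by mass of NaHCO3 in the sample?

81.3%

Total n(HCl) added = 0.1747 x 0.04351 = 0.007601 mol.
n(NaOH) used = 0.2116 x 0.01372 = 0.002903 mol, which equals the excess n(HCl).
So n(HCl) consumed by the sample = 0.007601 - 0.002903 = 0.004698 mol.
n(NaHCO3) = 0.004698 / 1 = 0.004698 mol.
mass NaHCO3 = 0.004698 x 84.01 = 0.3947 g, so %NaHCO3 = 0.3947/0.4857 x 100 = 81.3%.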